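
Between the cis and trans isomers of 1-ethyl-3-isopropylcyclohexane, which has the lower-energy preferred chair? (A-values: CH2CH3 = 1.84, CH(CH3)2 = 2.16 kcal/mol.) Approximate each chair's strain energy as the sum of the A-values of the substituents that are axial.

At 1,3 positions (parity same): cis → (e,e or a,a); trans → (a,e or e,a).
Best chair for cis: E = 0.00 kcal/mol; best chair for trans: E = 1.84 kcal/mol.
The cis isomer is lower by 1.84 kcal/mol.

cis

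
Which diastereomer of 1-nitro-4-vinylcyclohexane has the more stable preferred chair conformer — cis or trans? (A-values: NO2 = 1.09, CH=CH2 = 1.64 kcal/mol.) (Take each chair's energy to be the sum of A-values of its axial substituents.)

At 1,4 positions (parity opposite): cis → (a,e or e,a); trans → (e,e or a,a).
Best chair for cis: E = 1.09 kcal/mol; best chair for trans: E = 0.00 kcal/mol.
The trans isomer is lower by 1.09 kcal/mol.

trans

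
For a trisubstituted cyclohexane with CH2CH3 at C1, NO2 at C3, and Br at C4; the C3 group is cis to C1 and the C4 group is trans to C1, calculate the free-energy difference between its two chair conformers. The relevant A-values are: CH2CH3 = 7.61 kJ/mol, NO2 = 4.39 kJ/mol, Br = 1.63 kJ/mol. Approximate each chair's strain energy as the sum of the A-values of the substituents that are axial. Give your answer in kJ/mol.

13.63 kJ/mol

Chair I (ethyl axial, nitro axial, bromo axial): E = 13.63 kJ/mol.
Chair II (ethyl equatorial, nitro equatorial, bromo equatorial): E = 0.00 kJ/mol.
ΔE = 13.63 − 0.00 = 13.63 kJ/mol; chair II is more stable.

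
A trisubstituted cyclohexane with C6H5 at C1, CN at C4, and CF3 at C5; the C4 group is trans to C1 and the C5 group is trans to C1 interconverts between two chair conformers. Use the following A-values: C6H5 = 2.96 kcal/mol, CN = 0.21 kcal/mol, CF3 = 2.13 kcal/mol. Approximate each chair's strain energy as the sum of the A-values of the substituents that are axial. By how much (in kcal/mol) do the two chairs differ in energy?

Chair I (phenyl axial, cyano axial, trifluoromethyl equatorial): E = 3.17 kcal/mol.
Chair II (phenyl equatorial, cyano equatorial, trifluoromethyl axial): E = 2.13 kcal/mol.
ΔE = 3.17 − 2.13 = 1.04 kcal/mol; chair II is more stable.

1.04 kcal/mol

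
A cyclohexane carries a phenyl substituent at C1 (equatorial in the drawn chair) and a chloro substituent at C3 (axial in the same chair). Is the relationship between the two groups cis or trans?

C1 and C3 have the same parity, so their axial bonds point in the same direction.
With same-parity carbons, two substituents on the same face are both axial or both equatorial; opposite faces give one of each.
Here the groups are equatorial/axial → opposite face → trans.

trans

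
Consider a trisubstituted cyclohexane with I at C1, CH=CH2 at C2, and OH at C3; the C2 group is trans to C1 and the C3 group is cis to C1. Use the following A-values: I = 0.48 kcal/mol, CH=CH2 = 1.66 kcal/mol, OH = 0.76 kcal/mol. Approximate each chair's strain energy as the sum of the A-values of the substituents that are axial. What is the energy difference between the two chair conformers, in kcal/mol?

Chair I (iodo axial, vinyl axial, hydroxyl axial): E = 2.90 kcal/mol.
Chair II (iodo equatorial, vinyl equatorial, hydroxyl equatorial): E = 0.00 kcal/mol.
ΔE = 2.90 − 0.00 = 2.90 kcal/mol; chair II is more stable.

2.90 kcal/mol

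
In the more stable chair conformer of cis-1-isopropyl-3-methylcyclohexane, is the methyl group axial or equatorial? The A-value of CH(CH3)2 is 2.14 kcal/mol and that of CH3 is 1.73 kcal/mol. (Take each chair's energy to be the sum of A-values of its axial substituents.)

equatorial

C1 and C3 have the same parity, so for the cis isomer the two substituents are e,e in one chair and a,a in the other.
Chair I (isopropyl axial, methyl axial): E = 3.87 kcal/mol.
Chair II (isopropyl equatorial, methyl equatorial): E = 0.00 kcal/mol.
Chair II is the more stable (lower-energy) conformer, and in that chair the methyl group is equatorial.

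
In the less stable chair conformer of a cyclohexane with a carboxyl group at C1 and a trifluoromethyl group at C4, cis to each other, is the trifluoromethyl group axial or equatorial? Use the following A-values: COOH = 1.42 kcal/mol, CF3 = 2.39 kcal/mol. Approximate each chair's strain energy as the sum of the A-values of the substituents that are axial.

axial

C1 and C4 have opposite parity, so for the cis isomer the two substituents are one axial and one equatorial in each chair.
Chair I (carboxyl axial, trifluoromethyl equatorial): E = 1.42 kcal/mol.
Chair II (carboxyl equatorial, trifluoromethyl axial): E = 2.39 kcal/mol.
Chair II is the less stable (higher-energy) conformer, and in that chair the trifluoromethyl group is axial.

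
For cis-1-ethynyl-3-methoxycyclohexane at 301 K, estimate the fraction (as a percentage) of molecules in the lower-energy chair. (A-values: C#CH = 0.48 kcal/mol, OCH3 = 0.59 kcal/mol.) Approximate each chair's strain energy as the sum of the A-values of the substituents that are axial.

C1 and C3 have the same parity, so for the cis isomer the two substituents are e,e in one chair and a,a in the other.
Chair I (ethynyl axial, methoxy axial): E = 1.07 kcal/mol; chair II (ethynyl equatorial, methoxy equatorial): E = 0.00 kcal/mol.
ΔG = 1.07 kcal/mol between the two chairs.
K = exp(ΔG/RT) with R = 1.987×10⁻³ kcal mol⁻¹ K⁻¹ and T = 301 K gives K ≈ 5.98.
Fraction in the lower-energy chair = K/(K+1) = 85.7%.

85.7%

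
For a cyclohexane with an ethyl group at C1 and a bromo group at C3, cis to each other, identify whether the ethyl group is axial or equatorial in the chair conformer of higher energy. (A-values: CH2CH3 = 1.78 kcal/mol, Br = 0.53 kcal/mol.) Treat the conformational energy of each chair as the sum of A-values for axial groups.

C1 and C3 have the same parity, so for the cis isomer the two substituents are e,e in one chair and a,a in the other.
Chair I (ethyl axial, bromo axial): E = 2.31 kcal/mol.
Chair II (ethyl equatorial, bromo equatorial): E = 0.00 kcal/mol.
Chair I is the less stable (higher-energy) conformer, and in that chair the ethyl group is axial.

axial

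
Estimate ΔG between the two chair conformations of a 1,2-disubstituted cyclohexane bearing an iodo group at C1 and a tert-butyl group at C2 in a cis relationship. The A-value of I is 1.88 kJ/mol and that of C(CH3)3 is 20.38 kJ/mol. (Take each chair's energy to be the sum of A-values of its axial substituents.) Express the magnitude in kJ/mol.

C1 and C2 have opposite parity, so for the cis isomer the two substituents are one axial and one equatorial in each chair.
Chair I (iodo axial, tert-butyl equatorial): E = 1.88 kJ/mol.
Chair II (iodo equatorial, tert-butyl axial): E = 20.38 kJ/mol.
ΔE = 20.38 − 1.88 = 18.50 kJ/mol; chair I is more stable.

18.50 kJ/mol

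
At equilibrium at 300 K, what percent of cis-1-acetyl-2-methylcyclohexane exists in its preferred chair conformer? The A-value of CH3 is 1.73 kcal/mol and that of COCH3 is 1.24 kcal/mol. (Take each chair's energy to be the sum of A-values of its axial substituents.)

C1 and C2 have opposite parity, so for the cis isomer the two substituents are one axial and one equatorial in each chair.
Chair I (methyl axial, acetyl equatorial): E = 1.73 kcal/mol; chair II (methyl equatorial, acetyl axial): E = 1.24 kcal/mol.
ΔG = 0.49 kcal/mol between the two chairs.
K = exp(ΔG/RT) with R = 1.987×10⁻³ kcal mol⁻¹ K⁻¹ and T = 300 K gives K ≈ 2.28.
Fraction in the lower-energy chair = K/(K+1) = 69.5%.

69.5%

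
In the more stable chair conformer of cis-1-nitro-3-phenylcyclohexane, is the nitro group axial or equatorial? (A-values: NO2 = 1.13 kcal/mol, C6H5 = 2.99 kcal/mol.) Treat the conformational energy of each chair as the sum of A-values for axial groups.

C1 and C3 have the same parity, so for the cis isomer the two substituents are e,e in one chair and a,a in the other.
Chair I (nitro axial, phenyl axial): E = 4.12 kcal/mol.
Chair II (nitro equatorial, phenyl equatorial): E = 0.00 kcal/mol.
Chair II is the more stable (lower-energy) conformer, and in that chair the nitro group is equatorial.

equatorial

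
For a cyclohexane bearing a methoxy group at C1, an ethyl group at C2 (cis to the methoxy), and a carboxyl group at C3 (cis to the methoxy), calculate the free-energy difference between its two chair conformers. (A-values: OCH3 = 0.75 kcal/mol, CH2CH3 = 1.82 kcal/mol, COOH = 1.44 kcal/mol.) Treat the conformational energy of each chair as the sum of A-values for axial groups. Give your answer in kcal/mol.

Chair I (methoxy axial, ethyl equatorial, carboxyl axial): E = 2.19 kcal/mol.
Chair II (methoxy equatorial, ethyl axial, carboxyl equatorial): E = 1.82 kcal/mol.
ΔE = 2.19 − 1.82 = 0.37 kcal/mol; chair II is more stable.

0.37 kcal/mol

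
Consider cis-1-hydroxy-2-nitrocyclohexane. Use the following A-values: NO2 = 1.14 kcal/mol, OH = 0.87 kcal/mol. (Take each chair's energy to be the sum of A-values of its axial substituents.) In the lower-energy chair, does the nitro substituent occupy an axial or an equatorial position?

equatorial

C1 and C2 have opposite parity, so for the cis isomer the two substituents are one axial and one equatorial in each chair.
Chair I (nitro axial, hydroxyl equatorial): E = 1.14 kcal/mol.
Chair II (nitro equatorial, hydroxyl axial): E = 0.87 kcal/mol.
Chair II is the more stable (lower-energy) conformer, and in that chair the nitro group is equatorial.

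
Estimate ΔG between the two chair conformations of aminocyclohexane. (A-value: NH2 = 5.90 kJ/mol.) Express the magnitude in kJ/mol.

5.90 kJ/mol

A monosubstituted cyclohexane has one chair with the amino group axial (E = A = 5.90 kJ/mol) and one with it equatorial (E = 0).
ΔE = 5.90 − 0 = 5.90 kJ/mol.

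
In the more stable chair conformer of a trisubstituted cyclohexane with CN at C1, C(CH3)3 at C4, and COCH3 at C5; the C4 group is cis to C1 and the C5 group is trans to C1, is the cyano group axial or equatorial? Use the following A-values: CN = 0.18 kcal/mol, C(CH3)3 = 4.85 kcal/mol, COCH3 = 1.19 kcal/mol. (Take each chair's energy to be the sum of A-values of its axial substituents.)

Chair I (cyano axial, tert-butyl equatorial, acetyl equatorial): E = 0.18 kcal/mol.
Chair II (cyano equatorial, tert-butyl axial, acetyl axial): E = 6.04 kcal/mol.
Chair I is the more stable (lower-energy) conformer, and in that chair the cyano group is axial.

axial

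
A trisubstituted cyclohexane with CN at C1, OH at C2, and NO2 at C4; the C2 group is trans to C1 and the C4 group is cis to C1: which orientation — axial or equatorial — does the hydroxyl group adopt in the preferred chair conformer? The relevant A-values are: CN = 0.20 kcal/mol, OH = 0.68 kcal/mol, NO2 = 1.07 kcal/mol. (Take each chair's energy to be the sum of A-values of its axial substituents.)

Chair I (cyano axial, hydroxyl axial, nitro equatorial): E = 0.88 kcal/mol.
Chair II (cyano equatorial, hydroxyl equatorial, nitro axial): E = 1.07 kcal/mol.
Chair I is the more stable (lower-energy) conformer, and in that chair the hydroxyl group is axial.

axial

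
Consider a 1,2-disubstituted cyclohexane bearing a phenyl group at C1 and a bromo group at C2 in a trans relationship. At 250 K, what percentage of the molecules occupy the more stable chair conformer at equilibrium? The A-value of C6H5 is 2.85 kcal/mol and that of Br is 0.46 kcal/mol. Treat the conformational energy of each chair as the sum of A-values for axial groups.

99.9%

C1 and C2 have opposite parity, so for the trans isomer the two substituents are e,e in one chair and a,a in the other.
Chair I (phenyl axial, bromo axial): E = 3.31 kcal/mol; chair II (phenyl equatorial, bromo equatorial): E = 0.00 kcal/mol.
ΔG = 3.31 kcal/mol between the two chairs.
K = exp(ΔG/RT) with R = 1.987×10⁻³ kcal mol⁻¹ K⁻¹ and T = 250 K gives K ≈ 783.
Fraction in the lower-energy chair = K/(K+1) = 99.9%.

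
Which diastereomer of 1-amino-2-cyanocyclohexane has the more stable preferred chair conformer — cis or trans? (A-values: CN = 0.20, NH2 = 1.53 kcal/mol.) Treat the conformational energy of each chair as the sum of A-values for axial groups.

At 1,2 positions (parity opposite): cis → (a,e or e,a); trans → (e,e or a,a).
Best chair for cis: E = 0.20 kcal/mol; best chair for trans: E = 0.00 kcal/mol.
The trans isomer is lower by 0.20 kcal/mol.

trans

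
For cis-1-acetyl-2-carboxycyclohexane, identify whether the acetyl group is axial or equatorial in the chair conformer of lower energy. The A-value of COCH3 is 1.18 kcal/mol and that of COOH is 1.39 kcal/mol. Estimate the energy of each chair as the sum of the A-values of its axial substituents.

axial

C1 and C2 have opposite parity, so for the cis isomer the two substituents are one axial and one equatorial in each chair.
Chair I (acetyl axial, carboxyl equatorial): E = 1.18 kcal/mol.
Chair II (acetyl equatorial, carboxyl axial): E = 1.39 kcal/mol.
Chair I is the more stable (lower-energy) conformer, and in that chair the acetyl group is axial.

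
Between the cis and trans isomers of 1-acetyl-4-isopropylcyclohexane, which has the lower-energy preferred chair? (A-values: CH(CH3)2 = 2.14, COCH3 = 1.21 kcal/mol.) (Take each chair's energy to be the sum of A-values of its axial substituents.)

At 1,4 positions (parity opposite): cis → (a,e or e,a); trans → (e,e or a,a).
Best chair for cis: E = 1.21 kcal/mol; best chair for trans: E = 0.00 kcal/mol.
The trans isomer is lower by 1.21 kcal/mol.

trans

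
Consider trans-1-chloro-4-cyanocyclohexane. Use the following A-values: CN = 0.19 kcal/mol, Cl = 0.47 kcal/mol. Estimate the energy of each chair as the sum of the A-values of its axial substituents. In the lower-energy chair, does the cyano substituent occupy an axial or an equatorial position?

equatorial

C1 and C4 have opposite parity, so for the trans isomer the two substituents are e,e in one chair and a,a in the other.
Chair I (cyano axial, chloro axial): E = 0.66 kcal/mol.
Chair II (cyano equatorial, chloro equatorial): E = 0.00 kcal/mol.
Chair II is the more stable (lower-energy) conformer, and in that chair the cyano group is equatorial.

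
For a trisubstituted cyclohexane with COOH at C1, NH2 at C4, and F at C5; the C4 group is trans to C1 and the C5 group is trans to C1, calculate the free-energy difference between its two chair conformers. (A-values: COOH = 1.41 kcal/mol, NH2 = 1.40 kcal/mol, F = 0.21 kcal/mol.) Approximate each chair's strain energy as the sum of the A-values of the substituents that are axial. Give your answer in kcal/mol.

Chair I (carboxyl axial, amino axial, fluoro equatorial): E = 2.81 kcal/mol.
Chair II (carboxyl equatorial, amino equatorial, fluoro axial): E = 0.21 kcal/mol.
ΔE = 2.81 − 0.21 = 2.60 kcal/mol; chair II is more stable.

2.60 kcal/mol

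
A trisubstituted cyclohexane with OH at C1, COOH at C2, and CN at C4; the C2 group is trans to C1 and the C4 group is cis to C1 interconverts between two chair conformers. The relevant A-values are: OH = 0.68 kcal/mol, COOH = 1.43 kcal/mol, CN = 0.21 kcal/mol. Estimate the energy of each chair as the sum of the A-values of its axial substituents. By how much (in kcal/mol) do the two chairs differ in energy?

1.90 kcal/mol

Chair I (hydroxyl axial, carboxyl axial, cyano equatorial): E = 2.11 kcal/mol.
Chair II (hydroxyl equatorial, carboxyl equatorial, cyano axial): E = 0.21 kcal/mol.
ΔE = 2.11 − 0.21 = 1.90 kcal/mol; chair II is more stable.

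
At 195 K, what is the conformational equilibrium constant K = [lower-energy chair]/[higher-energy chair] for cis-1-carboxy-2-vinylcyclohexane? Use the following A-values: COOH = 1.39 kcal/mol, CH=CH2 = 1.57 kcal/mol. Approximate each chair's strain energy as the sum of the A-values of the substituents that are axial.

K ≈ 1.59

C1 and C2 have opposite parity, so for the cis isomer the two substituents are one axial and one equatorial in each chair.
Chair I (carboxyl axial, vinyl equatorial): E = 1.39 kcal/mol; chair II (carboxyl equatorial, vinyl axial): E = 1.57 kcal/mol.
ΔG = 0.18 kcal/mol between the two chairs.
K = exp(ΔG/RT) with R = 1.987×10⁻³ kcal mol⁻¹ K⁻¹ and T = 195 K gives K ≈ 1.59.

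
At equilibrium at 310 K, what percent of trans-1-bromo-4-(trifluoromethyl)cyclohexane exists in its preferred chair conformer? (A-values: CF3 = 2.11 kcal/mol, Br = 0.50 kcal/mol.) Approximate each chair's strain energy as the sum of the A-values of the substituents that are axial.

C1 and C4 have opposite parity, so for the trans isomer the two substituents are e,e in one chair and a,a in the other.
Chair I (trifluoromethyl axial, bromo axial): E = 2.61 kcal/mol; chair II (trifluoromethyl equatorial, bromo equatorial): E = 0.00 kcal/mol.
ΔG = 2.61 kcal/mol between the two chairs.
K = exp(ΔG/RT) with R = 1.987×10⁻³ kcal mol⁻¹ K⁻¹ and T = 310 K gives K ≈ 69.2.
Fraction in the lower-energy chair = K/(K+1) = 98.6%.

98.6%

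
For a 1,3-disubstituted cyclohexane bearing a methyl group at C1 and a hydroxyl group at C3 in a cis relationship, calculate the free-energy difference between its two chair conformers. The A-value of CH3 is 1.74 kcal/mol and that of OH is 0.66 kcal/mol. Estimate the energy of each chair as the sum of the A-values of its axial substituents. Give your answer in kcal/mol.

2.40 kcal/mol

C1 and C3 have the same parity, so for the cis isomer the two substituents are e,e in one chair and a,a in the other.
Chair I (methyl axial, hydroxyl axial): E = 2.40 kcal/mol.
Chair II (methyl equatorial, hydroxyl equatorial): E = 0.00 kcal/mol.
ΔE = 2.40 − 0.00 = 2.40 kcal/mol; chair II is more stable.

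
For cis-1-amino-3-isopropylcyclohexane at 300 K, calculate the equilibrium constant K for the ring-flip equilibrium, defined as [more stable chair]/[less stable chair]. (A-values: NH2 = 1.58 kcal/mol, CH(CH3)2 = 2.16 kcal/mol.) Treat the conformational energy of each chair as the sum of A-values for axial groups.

C1 and C3 have the same parity, so for the cis isomer the two substituents are e,e in one chair and a,a in the other.
Chair I (amino axial, isopropyl axial): E = 3.74 kcal/mol; chair II (amino equatorial, isopropyl equatorial): E = 0.00 kcal/mol.
ΔG = 3.74 kcal/mol between the two chairs.
K = exp(ΔG/RT) with R = 1.987×10⁻³ kcal mol⁻¹ K⁻¹ and T = 300 K gives K ≈ 531.

K ≈ 531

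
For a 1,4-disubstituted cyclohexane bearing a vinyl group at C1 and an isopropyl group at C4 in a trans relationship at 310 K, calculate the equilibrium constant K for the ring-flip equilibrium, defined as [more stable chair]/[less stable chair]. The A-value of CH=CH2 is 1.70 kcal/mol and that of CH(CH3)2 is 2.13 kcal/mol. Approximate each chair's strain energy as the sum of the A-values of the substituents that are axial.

C1 and C4 have opposite parity, so for the trans isomer the two substituents are e,e in one chair and a,a in the other.
Chair I (vinyl axial, isopropyl axial): E = 3.83 kcal/mol; chair II (vinyl equatorial, isopropyl equatorial): E = 0.00 kcal/mol.
ΔG = 3.83 kcal/mol between the two chairs.
K = exp(ΔG/RT) with R = 1.987×10⁻³ kcal mol⁻¹ K⁻¹ and T = 310 K gives K ≈ 502.

K ≈ 502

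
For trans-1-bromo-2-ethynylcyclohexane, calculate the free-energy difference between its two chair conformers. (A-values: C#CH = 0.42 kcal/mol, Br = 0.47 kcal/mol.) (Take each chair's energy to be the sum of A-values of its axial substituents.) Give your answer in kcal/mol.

C1 and C2 have opposite parity, so for the trans isomer the two substituents are e,e in one chair and a,a in the other.
Chair I (ethynyl axial, bromo axial): E = 0.89 kcal/mol.
Chair II (ethynyl equatorial, bromo equatorial): E = 0.00 kcal/mol.
ΔE = 0.89 − 0.00 = 0.89 kcal/mol; chair II is more stable.

0.89 kcal/mol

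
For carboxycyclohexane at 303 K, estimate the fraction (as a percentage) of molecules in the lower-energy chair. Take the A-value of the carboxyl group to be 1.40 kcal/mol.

One chair has the carboxyl group axial (E = 1.40 kcal/mol) and the other has it equatorial (E = 0).
ΔG = 1.40 kcal/mol between the two chairs.
K = exp(ΔG/RT) with R = 1.987×10⁻³ kcal mol⁻¹ K⁻¹ and T = 303 K gives K ≈ 10.2.
Fraction in the lower-energy chair = K/(K+1) = 91.1%.

91.1%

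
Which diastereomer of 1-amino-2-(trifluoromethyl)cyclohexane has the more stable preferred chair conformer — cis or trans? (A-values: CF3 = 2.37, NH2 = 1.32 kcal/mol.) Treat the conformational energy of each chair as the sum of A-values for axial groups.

At 1,2 positions (parity opposite): cis → (a,e or e,a); trans → (e,e or a,a).
Best chair for cis: E = 1.32 kcal/mol; best chair for trans: E = 0.00 kcal/mol.
The trans isomer is lower by 1.32 kcal/mol.

trans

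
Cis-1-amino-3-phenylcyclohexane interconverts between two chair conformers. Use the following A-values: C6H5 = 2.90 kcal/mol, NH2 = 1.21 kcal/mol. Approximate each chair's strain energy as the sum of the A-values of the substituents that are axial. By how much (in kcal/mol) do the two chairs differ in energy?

4.11 kcal/mol

C1 and C3 have the same parity, so for the cis isomer the two substituents are e,e in one chair and a,a in the other.
Chair I (phenyl axial, amino axial): E = 4.11 kcal/mol.
Chair II (phenyl equatorial, amino equatorial): E = 0.00 kcal/mol.
ΔE = 4.11 − 0.00 = 4.11 kcal/mol; chair II is more stable.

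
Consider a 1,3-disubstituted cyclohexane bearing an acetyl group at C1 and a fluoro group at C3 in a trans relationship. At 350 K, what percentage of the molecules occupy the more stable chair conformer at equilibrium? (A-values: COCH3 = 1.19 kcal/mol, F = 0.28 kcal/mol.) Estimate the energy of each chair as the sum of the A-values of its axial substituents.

C1 and C3 have the same parity, so for the trans isomer the two substituents are one axial and one equatorial in each chair.
Chair I (acetyl axial, fluoro equatorial): E = 1.19 kcal/mol; chair II (acetyl equatorial, fluoro axial): E = 0.28 kcal/mol.
ΔG = 0.91 kcal/mol between the two chairs.
K = exp(ΔG/RT) with R = 1.987×10⁻³ kcal mol⁻¹ K⁻¹ and T = 350 K gives K ≈ 3.7.
Fraction in the lower-energy chair = K/(K+1) = 78.7%.

78.7%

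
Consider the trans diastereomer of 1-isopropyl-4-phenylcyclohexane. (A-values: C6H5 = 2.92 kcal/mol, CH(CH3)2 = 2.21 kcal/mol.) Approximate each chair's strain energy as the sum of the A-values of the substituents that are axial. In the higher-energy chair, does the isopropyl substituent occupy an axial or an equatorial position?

C1 and C4 have opposite parity, so for the trans isomer the two substituents are e,e in one chair and a,a in the other.
Chair I (phenyl axial, isopropyl axial): E = 5.13 kcal/mol.
Chair II (phenyl equatorial, isopropyl equatorial): E = 0.00 kcal/mol.
Chair I is the less stable (higher-energy) conformer, and in that chair the isopropyl group is axial.

axial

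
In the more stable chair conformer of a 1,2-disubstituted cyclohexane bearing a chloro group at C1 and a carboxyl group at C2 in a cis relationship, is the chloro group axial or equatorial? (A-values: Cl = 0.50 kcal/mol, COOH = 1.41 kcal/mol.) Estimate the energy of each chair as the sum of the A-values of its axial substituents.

axial

C1 and C2 have opposite parity, so for the cis isomer the two substituents are one axial and one equatorial in each chair.
Chair I (chloro axial, carboxyl equatorial): E = 0.50 kcal/mol.
Chair II (chloro equatorial, carboxyl axial): E = 1.41 kcal/mol.
Chair I is the more stable (lower-energy) conformer, and in that chair the chloro group is axial.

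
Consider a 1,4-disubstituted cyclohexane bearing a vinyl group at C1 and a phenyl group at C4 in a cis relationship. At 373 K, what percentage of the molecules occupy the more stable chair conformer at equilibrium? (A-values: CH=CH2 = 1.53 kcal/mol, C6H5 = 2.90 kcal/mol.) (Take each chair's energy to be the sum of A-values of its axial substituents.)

86.4%

C1 and C4 have opposite parity, so for the cis isomer the two substituents are one axial and one equatorial in each chair.
Chair I (vinyl axial, phenyl equatorial): E = 1.53 kcal/mol; chair II (vinyl equatorial, phenyl axial): E = 2.90 kcal/mol.
ΔG = 1.37 kcal/mol between the two chairs.
K = exp(ΔG/RT) with R = 1.987×10⁻³ kcal mol⁻¹ K⁻¹ and T = 373 K gives K ≈ 6.35.
Fraction in the lower-energy chair = K/(K+1) = 86.4%.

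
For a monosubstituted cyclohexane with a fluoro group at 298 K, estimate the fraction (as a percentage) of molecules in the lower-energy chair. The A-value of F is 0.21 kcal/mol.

58.8%

One chair has the fluoro group axial (E = 0.21 kcal/mol) and the other has it equatorial (E = 0).
ΔG = 0.21 kcal/mol between the two chairs.
K = exp(ΔG/RT) with R = 1.987×10⁻³ kcal mol⁻¹ K⁻¹ and T = 298 K gives K ≈ 1.43.
Fraction in the lower-energy chair = K/(K+1) = 58.8%.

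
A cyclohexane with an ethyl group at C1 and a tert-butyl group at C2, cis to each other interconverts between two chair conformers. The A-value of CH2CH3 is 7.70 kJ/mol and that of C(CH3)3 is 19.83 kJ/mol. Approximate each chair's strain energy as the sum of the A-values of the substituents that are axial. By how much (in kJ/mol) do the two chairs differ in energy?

C1 and C2 have opposite parity, so for the cis isomer the two substituents are one axial and one equatorial in each chair.
Chair I (ethyl axial, tert-butyl equatorial): E = 7.70 kJ/mol.
Chair II (ethyl equatorial, tert-butyl axial): E = 19.83 kJ/mol.
ΔE = 19.83 − 7.70 = 12.13 kJ/mol; chair I is more stable.

12.13 kJ/mol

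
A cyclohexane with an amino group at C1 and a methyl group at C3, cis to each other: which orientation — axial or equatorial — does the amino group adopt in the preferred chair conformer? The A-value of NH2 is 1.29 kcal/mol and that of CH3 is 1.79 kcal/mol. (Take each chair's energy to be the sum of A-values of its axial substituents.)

equatorial

C1 and C3 have the same parity, so for the cis isomer the two substituents are e,e in one chair and a,a in the other.
Chair I (amino axial, methyl axial): E = 3.08 kcal/mol.
Chair II (amino equatorial, methyl equatorial): E = 0.00 kcal/mol.
Chair II is the more stable (lower-energy) conformer, and in that chair the amino group is equatorial.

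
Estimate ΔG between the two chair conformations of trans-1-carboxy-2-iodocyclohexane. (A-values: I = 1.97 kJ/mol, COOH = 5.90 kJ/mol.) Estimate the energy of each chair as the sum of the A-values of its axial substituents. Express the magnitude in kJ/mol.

C1 and C2 have opposite parity, so for the trans isomer the two substituents are e,e in one chair and a,a in the other.
Chair I (iodo axial, carboxyl axial): E = 7.87 kJ/mol.
Chair II (iodo equatorial, carboxyl equatorial): E = 0.00 kJ/mol.
ΔE = 7.87 − 0.00 = 7.87 kJ/mol; chair II is more stable.

7.87 kJ/mol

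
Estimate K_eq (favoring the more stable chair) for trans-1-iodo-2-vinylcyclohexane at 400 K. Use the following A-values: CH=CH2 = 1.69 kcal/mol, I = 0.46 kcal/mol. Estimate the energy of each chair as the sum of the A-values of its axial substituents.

K ≈ 15.0

C1 and C2 have opposite parity, so for the trans isomer the two substituents are e,e in one chair and a,a in the other.
Chair I (vinyl axial, iodo axial): E = 2.15 kcal/mol; chair II (vinyl equatorial, iodo equatorial): E = 0.00 kcal/mol.
ΔG = 2.15 kcal/mol between the two chairs.
K = exp(ΔG/RT) with R = 1.987×10⁻³ kcal mol⁻¹ K⁻¹ and T = 400 K gives K ≈ 15.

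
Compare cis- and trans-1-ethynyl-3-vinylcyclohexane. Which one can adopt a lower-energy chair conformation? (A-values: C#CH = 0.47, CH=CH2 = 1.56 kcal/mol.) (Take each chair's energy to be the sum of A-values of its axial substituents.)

At 1,3 positions (parity same): cis → (e,e or a,a); trans → (a,e or e,a).
Best chair for cis: E = 0.00 kcal/mol; best chair for trans: E = 0.47 kcal/mol.
The cis isomer is lower by 0.47 kcal/mol.

cis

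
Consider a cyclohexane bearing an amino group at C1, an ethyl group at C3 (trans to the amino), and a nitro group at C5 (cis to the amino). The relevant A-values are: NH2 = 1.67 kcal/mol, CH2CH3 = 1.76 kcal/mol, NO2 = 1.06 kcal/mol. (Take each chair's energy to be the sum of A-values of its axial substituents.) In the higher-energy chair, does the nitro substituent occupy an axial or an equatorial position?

Chair I (amino axial, ethyl equatorial, nitro axial): E = 2.73 kcal/mol.
Chair II (amino equatorial, ethyl axial, nitro equatorial): E = 1.76 kcal/mol.
Chair I is the less stable (higher-energy) conformer, and in that chair the nitro group is axial.

axial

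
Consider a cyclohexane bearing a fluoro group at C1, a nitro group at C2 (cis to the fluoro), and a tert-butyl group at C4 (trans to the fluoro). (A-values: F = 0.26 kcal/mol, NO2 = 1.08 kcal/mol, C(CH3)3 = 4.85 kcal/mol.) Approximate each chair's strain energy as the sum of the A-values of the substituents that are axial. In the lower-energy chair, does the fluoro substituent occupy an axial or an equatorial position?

equatorial

Chair I (fluoro axial, nitro equatorial, tert-butyl axial): E = 5.11 kcal/mol.
Chair II (fluoro equatorial, nitro axial, tert-butyl equatorial): E = 1.08 kcal/mol.
Chair II is the more stable (lower-energy) conformer, and in that chair the fluoro group is equatorial.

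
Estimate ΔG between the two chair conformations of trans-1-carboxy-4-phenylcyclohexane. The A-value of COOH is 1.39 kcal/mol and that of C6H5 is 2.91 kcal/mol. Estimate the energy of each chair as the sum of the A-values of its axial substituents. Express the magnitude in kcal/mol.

C1 and C4 have opposite parity, so for the trans isomer the two substituents are e,e in one chair and a,a in the other.
Chair I (carboxyl axial, phenyl axial): E = 4.30 kcal/mol.
Chair II (carboxyl equatorial, phenyl equatorial): E = 0.00 kcal/mol.
ΔE = 4.30 − 0.00 = 4.30 kcal/mol; chair II is more stable.

4.30 kcal/mol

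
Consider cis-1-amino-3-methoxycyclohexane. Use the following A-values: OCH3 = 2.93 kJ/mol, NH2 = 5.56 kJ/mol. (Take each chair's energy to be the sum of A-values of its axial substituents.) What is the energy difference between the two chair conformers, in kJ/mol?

C1 and C3 have the same parity, so for the cis isomer the two substituents are e,e in one chair and a,a in the other.
Chair I (methoxy axial, amino axial): E = 8.49 kJ/mol.
Chair II (methoxy equatorial, amino equatorial): E = 0.00 kJ/mol.
ΔE = 8.49 − 0.00 = 8.49 kJ/mol; chair II is more stable.

8.49 kJ/mol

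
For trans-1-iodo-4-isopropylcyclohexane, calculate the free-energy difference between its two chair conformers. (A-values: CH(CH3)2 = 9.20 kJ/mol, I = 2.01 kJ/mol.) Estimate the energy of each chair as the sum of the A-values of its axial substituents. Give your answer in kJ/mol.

C1 and C4 have opposite parity, so for the trans isomer the two substituents are e,e in one chair and a,a in the other.
Chair I (isopropyl axial, iodo axial): E = 11.21 kJ/mol.
Chair II (isopropyl equatorial, iodo equatorial): E = 0.00 kJ/mol.
ΔE = 11.21 − 0.00 = 11.21 kJ/mol; chair II is more stable.

11.21 kJ/mol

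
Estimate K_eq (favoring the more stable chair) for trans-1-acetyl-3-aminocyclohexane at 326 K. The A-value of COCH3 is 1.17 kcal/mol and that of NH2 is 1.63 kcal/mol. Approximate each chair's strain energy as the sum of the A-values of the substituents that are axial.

K ≈ 2.03

C1 and C3 have the same parity, so for the trans isomer the two substituents are one axial and one equatorial in each chair.
Chair I (acetyl axial, amino equatorial): E = 1.17 kcal/mol; chair II (acetyl equatorial, amino axial): E = 1.63 kcal/mol.
ΔG = 0.46 kcal/mol between the two chairs.
K = exp(ΔG/RT) with R = 1.987×10⁻³ kcal mol⁻¹ K⁻¹ and T = 326 K gives K ≈ 2.03.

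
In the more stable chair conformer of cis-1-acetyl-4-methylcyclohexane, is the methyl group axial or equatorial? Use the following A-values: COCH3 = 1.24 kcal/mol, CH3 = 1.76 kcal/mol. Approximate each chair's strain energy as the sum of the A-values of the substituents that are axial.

equatorial

C1 and C4 have opposite parity, so for the cis isomer the two substituents are one axial and one equatorial in each chair.
Chair I (acetyl axial, methyl equatorial): E = 1.24 kcal/mol.
Chair II (acetyl equatorial, methyl axial): E = 1.76 kcal/mol.
Chair I is the more stable (lower-energy) conformer, and in that chair the methyl group is equatorial.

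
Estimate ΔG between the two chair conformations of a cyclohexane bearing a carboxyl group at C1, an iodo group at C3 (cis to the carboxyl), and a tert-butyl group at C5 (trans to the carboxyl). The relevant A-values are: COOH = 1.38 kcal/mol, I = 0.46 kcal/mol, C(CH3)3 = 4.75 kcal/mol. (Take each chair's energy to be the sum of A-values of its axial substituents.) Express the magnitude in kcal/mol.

2.91 kcal/mol

Chair I (carboxyl axial, iodo axial, tert-butyl equatorial): E = 1.84 kcal/mol.
Chair II (carboxyl equatorial, iodo equatorial, tert-butyl axial): E = 4.75 kcal/mol.
ΔE = 4.75 − 1.84 = 2.91 kcal/mol; chair I is more stable.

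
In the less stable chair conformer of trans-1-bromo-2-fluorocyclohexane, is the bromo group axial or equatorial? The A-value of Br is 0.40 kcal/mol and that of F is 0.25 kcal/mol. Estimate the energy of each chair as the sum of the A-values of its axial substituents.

axial

C1 and C2 have opposite parity, so for the trans isomer the two substituents are e,e in one chair and a,a in the other.
Chair I (bromo axial, fluoro axial): E = 0.65 kcal/mol.
Chair II (bromo equatorial, fluoro equatorial): E = 0.00 kcal/mol.
Chair I is the less stable (higher-energy) conformer, and in that chair the bromo group is axial.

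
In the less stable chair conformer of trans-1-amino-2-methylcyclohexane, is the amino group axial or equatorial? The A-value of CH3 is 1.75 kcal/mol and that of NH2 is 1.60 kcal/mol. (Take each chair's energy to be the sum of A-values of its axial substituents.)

axial

C1 and C2 have opposite parity, so for the trans isomer the two substituents are e,e in one chair and a,a in the other.
Chair I (methyl axial, amino axial): E = 3.35 kcal/mol.
Chair II (methyl equatorial, amino equatorial): E = 0.00 kcal/mol.
Chair I is the less stable (higher-energy) conformer, and in that chair the amino group is axial.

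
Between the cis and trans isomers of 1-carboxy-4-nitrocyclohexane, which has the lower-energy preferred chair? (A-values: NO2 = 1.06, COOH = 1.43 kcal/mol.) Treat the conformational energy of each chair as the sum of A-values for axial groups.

At 1,4 positions (parity opposite): cis → (a,e or e,a); trans → (e,e or a,a).
Best chair for cis: E = 1.06 kcal/mol; best chair for trans: E = 0.00 kcal/mol.
The trans isomer is lower by 1.06 kcal/mol.

trans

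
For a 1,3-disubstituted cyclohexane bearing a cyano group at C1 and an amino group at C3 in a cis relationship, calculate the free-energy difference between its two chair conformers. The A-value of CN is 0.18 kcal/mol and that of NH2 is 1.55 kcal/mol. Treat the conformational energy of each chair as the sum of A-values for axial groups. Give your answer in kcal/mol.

1.73 kcal/mol

C1 and C3 have the same parity, so for the cis isomer the two substituents are e,e in one chair and a,a in the other.
Chair I (cyano axial, amino axial): E = 1.73 kcal/mol.
Chair II (cyano equatorial, amino equatorial): E = 0.00 kcal/mol.
ΔE = 1.73 − 0.00 = 1.73 kcal/mol; chair II is more stable.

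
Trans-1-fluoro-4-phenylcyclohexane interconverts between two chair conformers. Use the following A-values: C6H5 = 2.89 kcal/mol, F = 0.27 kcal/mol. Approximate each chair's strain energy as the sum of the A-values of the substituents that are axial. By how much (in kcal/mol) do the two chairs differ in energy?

3.16 kcal/mol

C1 and C4 have opposite parity, so for the trans isomer the two substituents are e,e in one chair and a,a in the other.
Chair I (phenyl axial, fluoro axial): E = 3.16 kcal/mol.
Chair II (phenyl equatorial, fluoro equatorial): E = 0.00 kcal/mol.
ΔE = 3.16 − 0.00 = 3.16 kcal/mol; chair II is more stable.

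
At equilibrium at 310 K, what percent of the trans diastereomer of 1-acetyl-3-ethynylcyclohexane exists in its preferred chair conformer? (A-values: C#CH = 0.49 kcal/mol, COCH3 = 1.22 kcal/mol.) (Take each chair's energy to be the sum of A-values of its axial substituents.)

C1 and C3 have the same parity, so for the trans isomer the two substituents are one axial and one equatorial in each chair.
Chair I (ethynyl axial, acetyl equatorial): E = 0.49 kcal/mol; chair II (ethynyl equatorial, acetyl axial): E = 1.22 kcal/mol.
ΔG = 0.73 kcal/mol between the two chairs.
K = exp(ΔG/RT) with R = 1.987×10⁻³ kcal mol⁻¹ K⁻¹ and T = 310 K gives K ≈ 3.27.
Fraction in the lower-energy chair = K/(K+1) = 76.6%.

76.6%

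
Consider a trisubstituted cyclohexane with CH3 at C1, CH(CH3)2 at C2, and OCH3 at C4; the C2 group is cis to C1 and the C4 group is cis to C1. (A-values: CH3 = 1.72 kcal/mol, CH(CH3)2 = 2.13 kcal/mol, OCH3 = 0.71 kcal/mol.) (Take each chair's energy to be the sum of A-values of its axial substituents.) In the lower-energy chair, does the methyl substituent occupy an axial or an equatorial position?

Chair I (methyl axial, isopropyl equatorial, methoxy equatorial): E = 1.72 kcal/mol.
Chair II (methyl equatorial, isopropyl axial, methoxy axial): E = 2.84 kcal/mol.
Chair I is the more stable (lower-energy) conformer, and in that chair the methyl group is axial.

axial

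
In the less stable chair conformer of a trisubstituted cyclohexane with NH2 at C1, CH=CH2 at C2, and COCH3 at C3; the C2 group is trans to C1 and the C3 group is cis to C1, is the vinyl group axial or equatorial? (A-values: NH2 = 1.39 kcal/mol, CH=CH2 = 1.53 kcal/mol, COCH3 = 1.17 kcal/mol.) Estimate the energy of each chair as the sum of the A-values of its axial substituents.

Chair I (amino axial, vinyl axial, acetyl axial): E = 4.09 kcal/mol.
Chair II (amino equatorial, vinyl equatorial, acetyl equatorial): E = 0.00 kcal/mol.
Chair I is the less stable (higher-energy) conformer, and in that chair the vinyl group is axial.

axial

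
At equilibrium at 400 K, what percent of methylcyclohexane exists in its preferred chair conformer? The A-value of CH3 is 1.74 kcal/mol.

One chair has the methyl group axial (E = 1.74 kcal/mol) and the other has it equatorial (E = 0).
ΔG = 1.74 kcal/mol between the two chairs.
K = exp(ΔG/RT) with R = 1.987×10⁻³ kcal mol⁻¹ K⁻¹ and T = 400 K gives K ≈ 8.93.
Fraction in the lower-energy chair = K/(K+1) = 89.9%.

89.9%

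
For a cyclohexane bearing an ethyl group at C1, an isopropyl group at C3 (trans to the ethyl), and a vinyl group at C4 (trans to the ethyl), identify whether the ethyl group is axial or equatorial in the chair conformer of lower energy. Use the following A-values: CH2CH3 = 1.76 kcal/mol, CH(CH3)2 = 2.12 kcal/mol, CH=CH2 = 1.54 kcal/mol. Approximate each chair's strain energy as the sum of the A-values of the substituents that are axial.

Chair I (ethyl axial, isopropyl equatorial, vinyl axial): E = 3.30 kcal/mol.
Chair II (ethyl equatorial, isopropyl axial, vinyl equatorial): E = 2.12 kcal/mol.
Chair II is the more stable (lower-energy) conformer, and in that chair the ethyl group is equatorial.

equatorial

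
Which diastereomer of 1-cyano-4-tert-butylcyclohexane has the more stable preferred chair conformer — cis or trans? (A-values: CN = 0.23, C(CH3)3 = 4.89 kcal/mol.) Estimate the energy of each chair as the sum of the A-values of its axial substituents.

trans

At 1,4 positions (parity opposite): cis → (a,e or e,a); trans → (e,e or a,a).
Best chair for cis: E = 0.23 kcal/mol; best chair for trans: E = 0.00 kcal/mol.
The trans isomer is lower by 0.23 kcal/mol.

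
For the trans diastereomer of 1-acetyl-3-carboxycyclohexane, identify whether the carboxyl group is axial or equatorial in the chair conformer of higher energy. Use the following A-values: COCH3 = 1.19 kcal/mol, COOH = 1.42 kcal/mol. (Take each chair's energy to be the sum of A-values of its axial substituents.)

axial

C1 and C3 have the same parity, so for the trans isomer the two substituents are one axial and one equatorial in each chair.
Chair I (acetyl axial, carboxyl equatorial): E = 1.19 kcal/mol.
Chair II (acetyl equatorial, carboxyl axial): E = 1.42 kcal/mol.
Chair II is the less stable (higher-energy) conformer, and in that chair the carboxyl group is axial.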